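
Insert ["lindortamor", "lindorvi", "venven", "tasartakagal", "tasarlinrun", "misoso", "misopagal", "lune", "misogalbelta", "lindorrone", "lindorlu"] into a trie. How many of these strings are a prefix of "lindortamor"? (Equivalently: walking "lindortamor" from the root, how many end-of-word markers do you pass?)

1

Check each prefix of "lindortamor" against the stored set — each match is an end-marker on the path.
Prefixes of the query that are stored words: "lindortamor"
Count: 1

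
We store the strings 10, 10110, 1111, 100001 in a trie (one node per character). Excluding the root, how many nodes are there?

For each word, the new-node count is its length minus the longest prefix already in the trie:
  "10" → 2 new (1, 0)
  "10110" → prefix "10" already present; 3 new (1, 1, 0)
  "1111" → prefix "1" already present; 3 new (1, 1, 1)
  "100001" → prefix "10" already present; 4 new (0, 0, 0, 1)
Total nodes = 2 + 3 + 3 + 4 = 12

12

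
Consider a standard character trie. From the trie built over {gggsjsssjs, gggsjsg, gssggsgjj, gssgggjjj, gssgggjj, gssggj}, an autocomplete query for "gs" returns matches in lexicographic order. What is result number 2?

Words with prefix "gs", in lexicographic order: "gssgggjj", "gssgggjjj", "gssggj", "gssggsgjj"
The 2nd is gssgggjjj.

gssgggjjj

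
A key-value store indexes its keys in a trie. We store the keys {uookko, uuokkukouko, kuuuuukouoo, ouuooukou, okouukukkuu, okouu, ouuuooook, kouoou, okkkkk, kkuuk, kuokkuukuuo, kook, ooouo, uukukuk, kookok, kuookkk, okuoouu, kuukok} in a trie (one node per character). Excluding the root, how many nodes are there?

For each word, the new-node count is its length minus the longest prefix already in the trie:
  "uookko" → 6 new (u, o, o, k, k, o)
  "uuokkukouko" → prefix "u" already present; 10 new (u, o, k, k, u, k, o, u, k, o)
  "kuuuuukouoo" → 11 new (k, u, u, u, u, u, k, o, u, o, o)
  "ouuooukou" → 9 new (o, u, u, o, o, u, k, o, u)
  "okouukukkuu" → prefix "o" already present; 10 new (k, o, u, u, k, u, k, k, u, u)
  "okouu" → prefix "okouu" already present; 0 new (none)
  "ouuuooook" → prefix "ouu" already present; 6 new (u, o, o, o, o, k)
  "kouoou" → prefix "k" already present; 5 new (o, u, o, o, u)
  "okkkkk" → prefix "ok" already present; 4 new (k, k, k, k)
  "kkuuk" → prefix "k" already present; 4 new (k, u, u, k)
  "kuokkuukuuo" → prefix "ku" already present; 9 new (o, k, k, u, u, k, u, u, o)
  "kook" → prefix "ko" already present; 2 new (o, k)
  "ooouo" → prefix "o" already present; 4 new (o, o, u, o)
  "uukukuk" → prefix "uu" already present; 5 new (k, u, k, u, k)
  "kookok" → prefix "kook" already present; 2 new (o, k)
  "kuookkk" → prefix "kuo" already present; 4 new (o, k, k, k)
  "okuoouu" → prefix "ok" already present; 5 new (u, o, o, u, u)
  "kuukok" → prefix "kuu" already present; 3 new (k, o, k)
Total nodes = 6 + 10 + 11 + 9 + 10 + 0 + 6 + 5 + 4 + 4 + 9 + 2 + 4 + 5 + 2 + 4 + 5 + 3 = 99

99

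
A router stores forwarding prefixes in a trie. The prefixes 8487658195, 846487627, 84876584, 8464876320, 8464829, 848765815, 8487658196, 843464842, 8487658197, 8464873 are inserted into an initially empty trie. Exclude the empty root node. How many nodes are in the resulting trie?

34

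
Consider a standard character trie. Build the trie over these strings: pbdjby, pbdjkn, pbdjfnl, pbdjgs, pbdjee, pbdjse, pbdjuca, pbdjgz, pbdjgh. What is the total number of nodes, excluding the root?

Count nodes per top-level branch (shared prefixes stored once):
  'p'-branch (pbdjby, pbdjee, pbdjfnl, pbdjgh, pbdjgs, pbdjgz, pbdjkn, pbdjse, pbdjuca): 22 nodes
Sum: 22

22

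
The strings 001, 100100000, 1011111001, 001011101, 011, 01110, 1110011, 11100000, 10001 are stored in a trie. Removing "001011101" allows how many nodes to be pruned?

A node on "001011101"'s path can go only if nothing else ends at it or branches off below it.
The suffix "011101" (6 nodes) is used only by "001011101"; "001" is itself a stored word, so pruning stops there.
Nodes removed: 6

6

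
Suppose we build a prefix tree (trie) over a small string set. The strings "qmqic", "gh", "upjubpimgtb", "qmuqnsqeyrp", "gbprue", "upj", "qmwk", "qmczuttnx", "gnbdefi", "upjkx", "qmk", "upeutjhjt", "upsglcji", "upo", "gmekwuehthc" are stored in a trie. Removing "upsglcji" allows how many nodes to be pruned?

A node on "upsglcji"'s path can go only if nothing else ends at it or branches off below it.
The suffix "sglcji" (6 nodes) is used only by "upsglcji"; the node for "up" still has the child "j", so pruning stops there.
Nodes removed: 6

6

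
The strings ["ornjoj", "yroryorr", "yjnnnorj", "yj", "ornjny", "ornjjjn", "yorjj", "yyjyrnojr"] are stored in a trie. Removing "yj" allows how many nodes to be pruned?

After clearing the end-marker at "yj", prune upward until reaching a node still needed by another word.
Every node on "yj" is still needed (e.g. by "yjnnnorj"), so nothing is freed.
Nodes removed: 0

0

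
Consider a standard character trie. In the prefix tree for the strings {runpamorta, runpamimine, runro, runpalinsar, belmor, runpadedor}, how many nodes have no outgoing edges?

6

Leaves are exactly the stored words that no other stored word extends.
Those words: "belmor", "runpadedor", "runpalinsar", "runpamimine", "runpamorta", "runro"
Leaf count: 6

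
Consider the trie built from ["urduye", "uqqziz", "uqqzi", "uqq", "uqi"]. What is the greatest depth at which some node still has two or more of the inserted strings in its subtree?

5

Look for the deepest trie node that still has at least two words in its subtree.
"uqqzi" and "uqqziz" agree on "uqqzi" (5 characters) before diverging; nothing deeper is shared.
Longest shared-prefix length: 5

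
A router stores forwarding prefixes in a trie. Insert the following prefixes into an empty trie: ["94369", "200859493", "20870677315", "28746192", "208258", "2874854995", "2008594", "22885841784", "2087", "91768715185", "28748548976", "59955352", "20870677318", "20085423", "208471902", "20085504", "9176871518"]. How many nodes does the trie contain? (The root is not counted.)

84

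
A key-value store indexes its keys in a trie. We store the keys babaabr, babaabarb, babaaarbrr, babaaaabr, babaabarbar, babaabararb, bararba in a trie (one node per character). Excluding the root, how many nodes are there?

Count nodes per top-level branch (shared prefixes stored once):
  'b'-branch (babaaaabr, babaaarbrr, babaabararb, babaabarb, babaabarbar, babaabr, bararba): 28 nodes
Sum: 28

28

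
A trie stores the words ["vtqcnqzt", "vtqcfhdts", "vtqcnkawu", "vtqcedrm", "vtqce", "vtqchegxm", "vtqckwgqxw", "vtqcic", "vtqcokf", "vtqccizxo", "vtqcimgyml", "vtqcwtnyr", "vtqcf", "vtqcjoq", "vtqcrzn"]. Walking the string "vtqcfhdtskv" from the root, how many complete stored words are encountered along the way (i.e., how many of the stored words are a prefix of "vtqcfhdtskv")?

2

Traverse "vtqcfhdtskv" character by character; count nodes along the way that are marked as word ends.
Prefixes of the query that are stored words: "vtqcf", "vtqcfhdts"
Count: 2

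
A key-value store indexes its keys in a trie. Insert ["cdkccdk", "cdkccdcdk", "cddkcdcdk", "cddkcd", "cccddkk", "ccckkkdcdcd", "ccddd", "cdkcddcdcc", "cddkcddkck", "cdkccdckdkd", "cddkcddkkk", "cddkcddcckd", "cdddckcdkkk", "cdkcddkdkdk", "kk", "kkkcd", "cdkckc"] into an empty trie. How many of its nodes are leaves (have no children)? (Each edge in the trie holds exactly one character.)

15

A leaf is a node with no children — equivalently, the end of a word that is not a proper prefix of any other stored word.
Those words: "cccddkk", "ccckkkdcdcd", "ccddd", "cdddckcdkkk", "cddkcdcdk", "cddkcddcckd", "cddkcddkck", "cddkcddkkk", "cdkccdcdk", "cdkccdckdkd", "cdkccdk", "cdkcddcdcc", "cdkcddkdkdk", "cdkckc", "kkkcd"
Leaf count: 15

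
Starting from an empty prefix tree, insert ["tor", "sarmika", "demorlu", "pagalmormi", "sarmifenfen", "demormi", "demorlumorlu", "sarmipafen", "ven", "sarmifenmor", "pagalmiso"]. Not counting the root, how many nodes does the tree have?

54

Trace insertions, counting only characters that open a new branch:
  "tor" → 3 new (t, o, r)
  "sarmika" → 7 new (s, a, r, m, i, k, a)
  "demorlu" → 7 new (d, e, m, o, r, l, u)
  "pagalmormi" → 10 new (p, a, g, a, l, m, o, r, m, i)
  "sarmifenfen" → prefix "sarmi" already present; 6 new (f, e, n, f, e, n)
  "demormi" → prefix "demor" already present; 2 new (m, i)
  "demorlumorlu" → prefix "demorlu" already present; 5 new (m, o, r, l, u)
  "sarmipafen" → prefix "sarmi" already present; 5 new (p, a, f, e, n)
  "ven" → 3 new (v, e, n)
  "sarmifenmor" → prefix "sarmifen" already present; 3 new (m, o, r)
  "pagalmiso" → prefix "pagalm" already present; 3 new (i, s, o)
Total nodes = 3 + 7 + 7 + 10 + 6 + 2 + 5 + 5 + 3 + 3 + 3 = 54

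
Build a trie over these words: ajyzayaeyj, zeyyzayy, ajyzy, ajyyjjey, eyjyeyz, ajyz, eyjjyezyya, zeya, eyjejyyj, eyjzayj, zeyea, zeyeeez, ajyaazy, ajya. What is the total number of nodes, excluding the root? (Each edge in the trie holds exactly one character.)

Count nodes per top-level branch (shared prefixes stored once):
  'a'-branch (ajya, ajyaazy, ajyyjjey, ajyz, ajyzayaeyj, ajyzy): 20 nodes
  'e'-branch (eyjejyyj, eyjjyezyya, eyjyeyz, eyjzayj): 23 nodes
  'z'-branch (zeya, zeyea, zeyeeez, zeyyzayy): 14 nodes
Sum: 57

57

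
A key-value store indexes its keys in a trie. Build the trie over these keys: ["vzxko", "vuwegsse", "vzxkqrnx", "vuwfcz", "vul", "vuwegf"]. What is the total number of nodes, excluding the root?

Count nodes per top-level branch (shared prefixes stored once):
  'v'-branch (vul, vuwegf, vuwegsse, vuwfcz, vzxko, vzxkqrnx): 21 nodes
Sum: 21

21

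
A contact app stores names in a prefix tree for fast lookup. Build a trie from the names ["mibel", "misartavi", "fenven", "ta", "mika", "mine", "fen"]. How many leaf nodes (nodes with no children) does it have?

Leaves are exactly the stored words that no other stored word extends.
Those words: "fenven", "mibel", "mika", "mine", "misartavi", "ta"
Leaf count: 6

6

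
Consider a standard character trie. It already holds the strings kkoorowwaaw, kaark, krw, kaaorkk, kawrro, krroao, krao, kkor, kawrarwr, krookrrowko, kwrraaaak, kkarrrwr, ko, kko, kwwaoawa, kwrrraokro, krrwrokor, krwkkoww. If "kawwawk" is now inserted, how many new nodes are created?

The longest prefix of "kawwawk" already in the trie is "kaw" (length 3).
New nodes needed: |"kawwawk"| − 3 = 7 − 3 = 4.

4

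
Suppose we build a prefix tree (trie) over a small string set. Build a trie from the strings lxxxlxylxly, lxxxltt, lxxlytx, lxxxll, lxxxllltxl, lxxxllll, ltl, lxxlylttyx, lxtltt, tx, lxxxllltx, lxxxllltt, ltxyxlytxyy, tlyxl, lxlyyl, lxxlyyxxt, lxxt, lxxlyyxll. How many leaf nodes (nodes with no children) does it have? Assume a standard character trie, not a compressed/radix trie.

16

A leaf is a node with no children — equivalently, the end of a word that is not a proper prefix of any other stored word.
Those words: "ltl", "ltxyxlytxyy", "lxlyyl", "lxtltt", "lxxlylttyx", "lxxlytx", "lxxlyyxll", "lxxlyyxxt", "lxxt", "lxxxllll", "lxxxllltt", "lxxxllltxl", "lxxxltt", "lxxxlxylxly", "tlyxl", "tx"
Leaf count: 16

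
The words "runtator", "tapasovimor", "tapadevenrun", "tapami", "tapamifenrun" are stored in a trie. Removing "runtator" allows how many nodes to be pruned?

8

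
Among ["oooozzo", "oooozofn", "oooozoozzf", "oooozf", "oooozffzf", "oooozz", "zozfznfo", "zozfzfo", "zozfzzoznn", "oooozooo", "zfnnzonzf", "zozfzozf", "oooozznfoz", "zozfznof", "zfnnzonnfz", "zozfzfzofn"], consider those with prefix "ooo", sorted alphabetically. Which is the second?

oooozffzf

Filter for "ooo…" and sort: "oooozf", "oooozffzf", "oooozofn", "oooozooo", "oooozoozzf", "oooozz", "oooozznfoz", "oooozzo"
The 2nd is oooozffzf.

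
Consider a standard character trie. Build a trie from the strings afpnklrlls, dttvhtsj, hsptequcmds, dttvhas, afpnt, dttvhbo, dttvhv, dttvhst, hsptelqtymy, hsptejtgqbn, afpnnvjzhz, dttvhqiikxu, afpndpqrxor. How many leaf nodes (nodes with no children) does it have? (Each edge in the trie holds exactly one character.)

A leaf is a node with no children — equivalently, the end of a word that is not a proper prefix of any other stored word.
Those words: "afpndpqrxor", "afpnklrlls", "afpnnvjzhz", "afpnt", "dttvhas", "dttvhbo", "dttvhqiikxu", "dttvhst", "dttvhtsj", "dttvhv", "hsptejtgqbn", "hsptelqtymy", "hsptequcmds"
Leaf count: 13

13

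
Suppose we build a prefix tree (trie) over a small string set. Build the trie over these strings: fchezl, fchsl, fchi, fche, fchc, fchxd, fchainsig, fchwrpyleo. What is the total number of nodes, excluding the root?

25

Trie structure (* marks end of a word):
(root)
└─ f
   └─ c
      └─ h
         ├─ a
         │  └─ i
         │     └─ n
         │        └─ s
         │           └─ i
         │              └─ g *
         ├─ c *
         ├─ e *
         │  └─ z
         │     └─ l *
         ├─ i *
         ├─ s
         │  └─ l *
         ├─ w
         │  └─ r
         │     └─ p
         │        └─ y
         │           └─ l
         │              └─ e
         │                 └─ o *
         └─ x
            └─ d *
Counting every labelled node above: 25.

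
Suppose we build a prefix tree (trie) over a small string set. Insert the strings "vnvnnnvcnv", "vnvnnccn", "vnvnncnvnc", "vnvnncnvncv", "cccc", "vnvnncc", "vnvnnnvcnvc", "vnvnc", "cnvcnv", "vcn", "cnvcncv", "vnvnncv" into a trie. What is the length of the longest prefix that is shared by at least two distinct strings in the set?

10

Equivalently: take the maximum, over all pairs, of their longest common prefix length.
e.g. "vnvnncnvnc" and "vnvnncnvncv" share the prefix "vnvnncnvnc" of length 10; no pair shares a longer one.
Longest shared-prefix length: 10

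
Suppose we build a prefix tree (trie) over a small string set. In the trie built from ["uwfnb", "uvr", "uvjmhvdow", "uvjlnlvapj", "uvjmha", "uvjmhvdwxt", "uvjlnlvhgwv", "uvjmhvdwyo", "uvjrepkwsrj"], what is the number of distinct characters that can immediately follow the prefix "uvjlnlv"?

2

Follow the path "uvjlnlv" to its node, then look at its outgoing edges.
Distinct next characters after "uvjlnlv": a, h.
That node has 2 child edges.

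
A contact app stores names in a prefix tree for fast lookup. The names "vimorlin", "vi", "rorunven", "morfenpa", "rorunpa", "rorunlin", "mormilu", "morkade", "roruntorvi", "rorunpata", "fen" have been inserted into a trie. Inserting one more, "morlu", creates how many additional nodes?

"mor" is already a path in the trie; the remaining "lu" must be added.
New nodes needed: |"morlu"| − 3 = 5 − 3 = 2.

2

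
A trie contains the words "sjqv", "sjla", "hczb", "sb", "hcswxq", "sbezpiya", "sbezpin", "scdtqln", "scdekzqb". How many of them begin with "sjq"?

1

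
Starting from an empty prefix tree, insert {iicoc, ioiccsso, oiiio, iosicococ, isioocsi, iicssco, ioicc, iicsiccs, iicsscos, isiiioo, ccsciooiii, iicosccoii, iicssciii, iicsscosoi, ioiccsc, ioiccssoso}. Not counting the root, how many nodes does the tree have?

Trace insertions, counting only characters that open a new branch:
  "iicoc" → 5 new (i, i, c, o, c)
  "ioiccsso" → prefix "i" already present; 7 new (o, i, c, c, s, s, o)
  "oiiio" → 5 new (o, i, i, i, o)
  "iosicococ" → prefix "io" already present; 7 new (s, i, c, o, c, o, c)
  "isioocsi" → prefix "i" already present; 7 new (s, i, o, o, c, s, i)
  "iicssco" → prefix "iic" already present; 4 new (s, s, c, o)
  "ioicc" → prefix "ioicc" already present; 0 new (none)
  "iicsiccs" → prefix "iics" already present; 4 new (i, c, c, s)
  "iicsscos" → prefix "iicssco" already present; 1 new (s)
  "isiiioo" → prefix "isi" already present; 4 new (i, i, o, o)
  "ccsciooiii" → 10 new (c, c, s, c, i, o, o, i, i, i)
  "iicosccoii" → prefix "iico" already present; 6 new (s, c, c, o, i, i)
  "iicssciii" → prefix "iicssc" already present; 3 new (i, i, i)
  "iicsscosoi" → prefix "iicsscos" already present; 2 new (o, i)
  "ioiccsc" → prefix "ioiccs" already present; 1 new (c)
  "ioiccssoso" → prefix "ioiccsso" already present; 2 new (s, o)
Total nodes = 5 + 7 + 5 + 7 + 7 + 4 + 0 + 4 + 1 + 4 + 10 + 6 + 3 + 2 + 1 + 2 = 68

68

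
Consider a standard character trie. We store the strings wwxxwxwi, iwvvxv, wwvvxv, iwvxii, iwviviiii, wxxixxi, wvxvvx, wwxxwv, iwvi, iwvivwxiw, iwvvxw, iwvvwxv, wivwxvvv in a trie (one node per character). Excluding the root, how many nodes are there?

54

Trace insertions, counting only characters that open a new branch:
  "wwxxwxwi" → 8 new (w, w, x, x, w, x, w, i)
  "iwvvxv" → 6 new (i, w, v, v, x, v)
  "wwvvxv" → prefix "ww" already present; 4 new (v, v, x, v)
  "iwvxii" → prefix "iwv" already present; 3 new (x, i, i)
  "iwviviiii" → prefix "iwv" already present; 6 new (i, v, i, i, i, i)
  "wxxixxi" → prefix "w" already present; 6 new (x, x, i, x, x, i)
  "wvxvvx" → prefix "w" already present; 5 new (v, x, v, v, x)
  "wwxxwv" → prefix "wwxxw" already present; 1 new (v)
  "iwvi" → prefix "iwvi" already present; 0 new (none)
  "iwvivwxiw" → prefix "iwviv" already present; 4 new (w, x, i, w)
  "iwvvxw" → prefix "iwvvx" already present; 1 new (w)
  "iwvvwxv" → prefix "iwvv" already present; 3 new (w, x, v)
  "wivwxvvv" → prefix "w" already present; 7 new (i, v, w, x, v, v, v)
Total nodes = 8 + 6 + 4 + 3 + 6 + 6 + 5 + 1 + 0 + 4 + 1 + 3 + 7 = 54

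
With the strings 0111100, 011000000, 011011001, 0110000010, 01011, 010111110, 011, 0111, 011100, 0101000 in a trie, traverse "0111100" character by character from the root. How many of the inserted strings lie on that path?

3

Walk "0111100" from the root; an end-of-word marker is hit whenever a stored word is a prefix of "0111100".
Prefixes of the query that are stored words: "011", "0111", "0111100"
Count: 3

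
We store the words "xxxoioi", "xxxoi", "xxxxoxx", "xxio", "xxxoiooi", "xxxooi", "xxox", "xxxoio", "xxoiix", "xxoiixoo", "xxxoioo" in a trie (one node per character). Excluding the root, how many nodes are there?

24

For each word, the new-node count is its length minus the longest prefix already in the trie:
  "xxxoioi" → 7 new (x, x, x, o, i, o, i)
  "xxxoi" → prefix "xxxoi" already present; 0 new (none)
  "xxxxoxx" → prefix "xxx" already present; 4 new (x, o, x, x)
  "xxio" → prefix "xx" already present; 2 new (i, o)
  "xxxoiooi" → prefix "xxxoio" already present; 2 new (o, i)
  "xxxooi" → prefix "xxxo" already present; 2 new (o, i)
  "xxox" → prefix "xx" already present; 2 new (o, x)
  "xxxoio" → prefix "xxxoio" already present; 0 new (none)
  "xxoiix" → prefix "xxo" already present; 3 new (i, i, x)
  "xxoiixoo" → prefix "xxoiix" already present; 2 new (o, o)
  "xxxoioo" → prefix "xxxoioo" already present; 0 new (none)
Total nodes = 7 + 0 + 4 + 2 + 2 + 2 + 2 + 0 + 3 + 2 + 0 = 24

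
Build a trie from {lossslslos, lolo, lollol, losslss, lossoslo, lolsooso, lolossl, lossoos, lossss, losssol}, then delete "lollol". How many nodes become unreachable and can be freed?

Walk "lollol" from the leaf back toward the root, removing each node that no remaining word uses.
The suffix "lol" (3 nodes) is used only by "lollol"; the node for "lol" still has the child "o", so pruning stops there.
Nodes removed: 3

3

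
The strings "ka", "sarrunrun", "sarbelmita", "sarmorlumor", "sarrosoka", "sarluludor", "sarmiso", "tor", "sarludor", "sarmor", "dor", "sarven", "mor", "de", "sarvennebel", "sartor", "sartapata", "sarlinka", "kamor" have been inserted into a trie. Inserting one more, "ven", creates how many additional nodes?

3

Nothing in the trie begins with "v"; the whole of "ven" is new.
3 − 0 = 3 new nodes.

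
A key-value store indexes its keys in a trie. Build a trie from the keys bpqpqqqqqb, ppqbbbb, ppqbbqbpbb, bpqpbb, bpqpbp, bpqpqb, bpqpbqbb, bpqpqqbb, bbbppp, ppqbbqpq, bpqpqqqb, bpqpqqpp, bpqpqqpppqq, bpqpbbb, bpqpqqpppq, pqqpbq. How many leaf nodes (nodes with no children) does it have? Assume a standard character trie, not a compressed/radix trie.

A leaf is a node with no children — equivalently, the end of a word that is not a proper prefix of any other stored word.
Those words: "bbbppp", "bpqpbbb", "bpqpbp", "bpqpbqbb", "bpqpqb", "bpqpqqbb", "bpqpqqpppqq", "bpqpqqqb", "bpqpqqqqqb", "ppqbbbb", "ppqbbqbpbb", "ppqbbqpq", "pqqpbq"
Leaf count: 13

13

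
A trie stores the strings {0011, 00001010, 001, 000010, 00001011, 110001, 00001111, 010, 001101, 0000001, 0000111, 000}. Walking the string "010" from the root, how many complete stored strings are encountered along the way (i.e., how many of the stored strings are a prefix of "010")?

Walk "010" from the root; an end-of-word marker is hit whenever a stored word is a prefix of "010".
Prefixes of the query that are stored words: "010"
Count: 1

1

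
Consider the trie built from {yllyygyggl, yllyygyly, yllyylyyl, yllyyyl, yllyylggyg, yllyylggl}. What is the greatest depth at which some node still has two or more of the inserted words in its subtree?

8

The deepest shared node is where two words last agree before diverging.
e.g. "yllyylggl" and "yllyylggyg" share the prefix "yllyylgg" of length 8; no pair shares a longer one.
Longest shared-prefix length: 8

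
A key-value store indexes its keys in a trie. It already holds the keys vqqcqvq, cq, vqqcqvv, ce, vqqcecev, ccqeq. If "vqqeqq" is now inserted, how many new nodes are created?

Walking "vqqeqq" from the root, the first 3 characters ("vqq") follow existing edges; "e" is the first miss.
So 6 − 3 = 3 new nodes.

3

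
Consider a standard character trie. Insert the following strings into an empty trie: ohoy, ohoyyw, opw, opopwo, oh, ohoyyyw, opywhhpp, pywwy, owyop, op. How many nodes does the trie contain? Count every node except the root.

Insert word by word; a character creates a node only if that edge doesn't already exist:
  "ohoy" → 4 new (o, h, o, y)
  "ohoyyw" → prefix "ohoy" already present; 2 new (y, w)
  "opw" → prefix "o" already present; 2 new (p, w)
  "opopwo" → prefix "op" already present; 4 new (o, p, w, o)
  "oh" → prefix "oh" already present; 0 new (none)
  "ohoyyyw" → prefix "ohoyy" already present; 2 new (y, w)
  "opywhhpp" → prefix "op" already present; 6 new (y, w, h, h, p, p)
  "pywwy" → 5 new (p, y, w, w, y)
  "owyop" → prefix "o" already present; 4 new (w, y, o, p)
  "op" → prefix "op" already present; 0 new (none)
Total nodes = 4 + 2 + 2 + 4 + 0 + 2 + 6 + 5 + 4 + 0 = 29

29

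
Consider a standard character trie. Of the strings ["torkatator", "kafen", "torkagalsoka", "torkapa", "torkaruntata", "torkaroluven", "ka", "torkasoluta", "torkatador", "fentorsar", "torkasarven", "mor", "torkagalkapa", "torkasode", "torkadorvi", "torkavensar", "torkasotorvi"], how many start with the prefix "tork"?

Filter for entries beginning with "tork":
Matches: "torkadorvi", "torkagalkapa", "torkagalsoka", "torkapa", "torkaroluven", "torkaruntata", "torkasarven", "torkasode", "torkasoluta", "torkasotorvi", "torkatador", "torkatator", "torkavensar"
Count: 13

13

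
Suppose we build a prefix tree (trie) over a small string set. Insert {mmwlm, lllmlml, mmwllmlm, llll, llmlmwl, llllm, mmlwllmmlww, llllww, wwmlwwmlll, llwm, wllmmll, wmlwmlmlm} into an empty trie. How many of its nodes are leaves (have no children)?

11

Leaves are exactly the stored words that no other stored word extends.
Those words: "llllm", "llllww", "lllmlml", "llmlmwl", "llwm", "mmlwllmmlww", "mmwllmlm", "mmwlm", "wllmmll", "wmlwmlmlm", "wwmlwwmlll"
Leaf count: 11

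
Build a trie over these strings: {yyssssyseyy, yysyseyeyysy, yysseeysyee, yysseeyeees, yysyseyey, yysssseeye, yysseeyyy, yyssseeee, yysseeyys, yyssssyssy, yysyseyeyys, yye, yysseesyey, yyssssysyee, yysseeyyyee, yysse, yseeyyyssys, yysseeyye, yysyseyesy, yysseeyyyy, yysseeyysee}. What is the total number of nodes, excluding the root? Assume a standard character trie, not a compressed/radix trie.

70

Trace insertions, counting only characters that open a new branch:
  "yyssssyseyy" → 11 new (y, y, s, s, s, s, y, s, e, y, y)
  "yysyseyeyysy" → prefix "yys" already present; 9 new (y, s, e, y, e, y, y, s, y)
  "yysseeysyee" → prefix "yyss" already present; 7 new (e, e, y, s, y, e, e)
  "yysseeyeees" → prefix "yysseey" already present; 4 new (e, e, e, s)
  "yysyseyey" → prefix "yysyseyey" already present; 0 new (none)
  "yysssseeye" → prefix "yyssss" already present; 4 new (e, e, y, e)
  "yysseeyyy" → prefix "yysseey" already present; 2 new (y, y)
  "yyssseeee" → prefix "yysss" already present; 4 new (e, e, e, e)
  "yysseeyys" → prefix "yysseeyy" already present; 1 new (s)
  "yyssssyssy" → prefix "yyssssys" already present; 2 new (s, y)
  "yysyseyeyys" → prefix "yysyseyeyys" already present; 0 new (none)
  "yye" → prefix "yy" already present; 1 new (e)
  "yysseesyey" → prefix "yyssee" already present; 4 new (s, y, e, y)
  "yyssssysyee" → prefix "yyssssys" already present; 3 new (y, e, e)
  "yysseeyyyee" → prefix "yysseeyyy" already present; 2 new (e, e)
  "yysse" → prefix "yysse" already present; 0 new (none)
  "yseeyyyssys" → prefix "y" already present; 10 new (s, e, e, y, y, y, s, s, y, s)
  "yysseeyye" → prefix "yysseeyy" already present; 1 new (e)
  "yysyseyesy" → prefix "yysyseye" already present; 2 new (s, y)
  "yysseeyyyy" → prefix "yysseeyyy" already present; 1 new (y)
  "yysseeyysee" → prefix "yysseeyys" already present; 2 new (e, e)
Total nodes = 11 + 9 + 7 + 4 + 0 + 4 + 2 + 4 + 1 + 2 + 0 + 1 + 4 + 3 + 2 + 0 + 10 + 1 + 2 + 1 + 2 = 70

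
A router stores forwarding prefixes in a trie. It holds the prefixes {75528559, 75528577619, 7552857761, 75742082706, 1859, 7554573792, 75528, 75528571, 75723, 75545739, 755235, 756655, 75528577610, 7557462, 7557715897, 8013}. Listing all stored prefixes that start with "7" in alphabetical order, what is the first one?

Filter for "7…" and sort: "755235", "75528", "75528559", "75528571", "7552857761", "75528577610", "75528577619", "7554573792", "75545739", "7557462", "7557715897", "756655", "75723", "75742082706"
The 1st is 755235.

755235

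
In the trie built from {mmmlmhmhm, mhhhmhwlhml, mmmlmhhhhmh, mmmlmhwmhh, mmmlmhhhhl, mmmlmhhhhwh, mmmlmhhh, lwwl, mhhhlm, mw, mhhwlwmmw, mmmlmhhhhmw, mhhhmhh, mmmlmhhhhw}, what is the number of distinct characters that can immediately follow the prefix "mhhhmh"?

2

The children of the "mhhhmh" node are the distinct next characters among strings starting with "mhhhmh".
Characters that immediately follow "mhhhmh" among the stored strings: {h, w}.
That node has 2 child edges.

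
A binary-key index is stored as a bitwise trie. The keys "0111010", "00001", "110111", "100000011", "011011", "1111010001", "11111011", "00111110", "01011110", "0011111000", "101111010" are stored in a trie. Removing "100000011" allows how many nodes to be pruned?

Walk "100000011" from the leaf back toward the root, removing each node that no remaining word uses.
The suffix "0000011" (7 nodes) is used only by "100000011"; the node for "10" still has the child "1", so pruning stops there.
Nodes removed: 7

7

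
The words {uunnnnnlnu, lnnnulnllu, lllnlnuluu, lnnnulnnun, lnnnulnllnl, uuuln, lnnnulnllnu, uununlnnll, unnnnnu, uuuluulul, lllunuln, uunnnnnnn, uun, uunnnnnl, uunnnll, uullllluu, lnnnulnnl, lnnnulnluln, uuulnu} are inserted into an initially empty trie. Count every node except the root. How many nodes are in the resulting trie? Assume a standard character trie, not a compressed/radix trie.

77

Count nodes per top-level branch (shared prefixes stored once):
  'l'-branch (lllnlnuluu, lllunuln, lnnnulnllnl, lnnnulnllnu, lnnnulnllu, lnnnulnluln, lnnnulnnl, lnnnulnnun): 34 nodes
  'u'-branch (unnnnnu, uullllluu, uun, uunnnll, uunnnnnl, uunnnnnlnu, uunnnnnnn, uununlnnll, uuuln, uuulnu, uuuluulul): 43 nodes
Sum: 77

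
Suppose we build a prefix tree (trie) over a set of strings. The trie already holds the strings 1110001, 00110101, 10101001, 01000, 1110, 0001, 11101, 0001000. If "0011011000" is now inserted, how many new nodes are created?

The longest prefix of "0011011000" already in the trie is "001101" (length 6).
New nodes needed: |"0011011000"| − 6 = 10 − 6 = 4.

4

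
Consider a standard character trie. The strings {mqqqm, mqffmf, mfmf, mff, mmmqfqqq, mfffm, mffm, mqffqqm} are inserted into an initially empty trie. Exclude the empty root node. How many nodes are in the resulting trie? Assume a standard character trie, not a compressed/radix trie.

26

For each word, the new-node count is its length minus the longest prefix already in the trie:
  "mqqqm" → 5 new (m, q, q, q, m)
  "mqffmf" → prefix "mq" already present; 4 new (f, f, m, f)
  "mfmf" → prefix "m" already present; 3 new (f, m, f)
  "mff" → prefix "mf" already present; 1 new (f)
  "mmmqfqqq" → prefix "m" already present; 7 new (m, m, q, f, q, q, q)
  "mfffm" → prefix "mff" already present; 2 new (f, m)
  "mffm" → prefix "mff" already present; 1 new (m)
  "mqffqqm" → prefix "mqff" already present; 3 new (q, q, m)
Total nodes = 5 + 4 + 3 + 1 + 7 + 2 + 1 + 3 = 26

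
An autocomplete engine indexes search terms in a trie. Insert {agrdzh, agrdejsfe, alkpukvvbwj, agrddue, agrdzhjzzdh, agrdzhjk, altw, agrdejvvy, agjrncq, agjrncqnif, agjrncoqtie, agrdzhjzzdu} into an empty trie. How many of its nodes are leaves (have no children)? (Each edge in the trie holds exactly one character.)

10

A leaf is a node with no children — equivalently, the end of a word that is not a proper prefix of any other stored word.
Those words: "agjrncoqtie", "agjrncqnif", "agrddue", "agrdejsfe", "agrdejvvy", "agrdzhjk", "agrdzhjzzdh", "agrdzhjzzdu", "alkpukvvbwj", "altw"
Leaf count: 10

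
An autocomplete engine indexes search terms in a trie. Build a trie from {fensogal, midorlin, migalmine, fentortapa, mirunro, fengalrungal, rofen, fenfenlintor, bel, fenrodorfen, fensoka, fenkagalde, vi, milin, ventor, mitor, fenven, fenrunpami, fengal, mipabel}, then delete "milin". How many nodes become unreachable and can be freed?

A node on "milin"'s path can go only if nothing else ends at it or branches off below it.
The suffix "lin" (3 nodes) is used only by "milin"; the node for "mi" still has the child "d", so pruning stops there.
Nodes removed: 3

3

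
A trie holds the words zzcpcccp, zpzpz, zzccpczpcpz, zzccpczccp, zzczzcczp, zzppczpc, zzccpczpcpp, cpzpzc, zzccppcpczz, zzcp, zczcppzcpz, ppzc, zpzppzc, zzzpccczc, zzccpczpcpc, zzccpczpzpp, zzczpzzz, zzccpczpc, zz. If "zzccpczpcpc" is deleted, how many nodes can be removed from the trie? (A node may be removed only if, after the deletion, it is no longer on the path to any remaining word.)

1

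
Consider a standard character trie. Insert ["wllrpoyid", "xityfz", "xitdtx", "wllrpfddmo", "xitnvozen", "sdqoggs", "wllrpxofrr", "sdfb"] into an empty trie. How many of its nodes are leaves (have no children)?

A leaf is a node with no children — equivalently, the end of a word that is not a proper prefix of any other stored word.
Those words: "sdfb", "sdqoggs", "wllrpfddmo", "wllrpoyid", "wllrpxofrr", "xitdtx", "xitnvozen", "xityfz"
Leaf count: 8

8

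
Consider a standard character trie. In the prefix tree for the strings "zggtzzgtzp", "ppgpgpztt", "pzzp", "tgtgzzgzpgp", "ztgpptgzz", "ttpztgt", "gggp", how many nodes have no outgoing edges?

A leaf is a node with no children — equivalently, the end of a word that is not a proper prefix of any other stored word.
Those words: "gggp", "ppgpgpztt", "pzzp", "tgtgzzgzpgp", "ttpztgt", "zggtzzgtzp", "ztgpptgzz"
Leaf count: 7

7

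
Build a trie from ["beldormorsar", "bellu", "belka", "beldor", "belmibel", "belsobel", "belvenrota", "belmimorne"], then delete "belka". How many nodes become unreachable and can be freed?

2

A node on "belka"'s path can go only if nothing else ends at it or branches off below it.
The suffix "ka" (2 nodes) is used only by "belka"; the node for "bel" still has the child "d", so pruning stops there.
Nodes removed: 2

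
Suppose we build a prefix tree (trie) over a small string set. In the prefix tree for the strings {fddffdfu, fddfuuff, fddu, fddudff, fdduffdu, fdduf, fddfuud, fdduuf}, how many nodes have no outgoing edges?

Leaves are exactly the stored words that no other stored word extends.
Those words: "fddffdfu", "fddfuud", "fddfuuff", "fddudff", "fdduffdu", "fdduuf"
Leaf count: 6

6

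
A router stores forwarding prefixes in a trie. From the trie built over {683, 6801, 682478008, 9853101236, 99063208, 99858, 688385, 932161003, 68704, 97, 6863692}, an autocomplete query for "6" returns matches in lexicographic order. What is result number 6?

DFS of the "6" subtree visits, in order: "6801", "682478008", "683", "6863692", "68704", "688385"
The 6th is 688385.

688385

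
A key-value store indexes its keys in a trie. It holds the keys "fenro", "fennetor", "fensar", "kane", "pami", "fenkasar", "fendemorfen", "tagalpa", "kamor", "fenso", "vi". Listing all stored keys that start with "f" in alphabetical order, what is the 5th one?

fensar

Filter for "f…" and sort: "fendemorfen", "fenkasar", "fennetor", "fenro", "fensar", "fenso"
The 5th is fensar.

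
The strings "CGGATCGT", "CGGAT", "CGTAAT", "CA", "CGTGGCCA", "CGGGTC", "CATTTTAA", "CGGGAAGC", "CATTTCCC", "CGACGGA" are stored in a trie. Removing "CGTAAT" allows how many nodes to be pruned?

A node on "CGTAAT"'s path can go only if nothing else ends at it or branches off below it.
The suffix "AAT" (3 nodes) is used only by "CGTAAT"; the node for "CGT" still has the child "G", so pruning stops there.
Nodes removed: 3

3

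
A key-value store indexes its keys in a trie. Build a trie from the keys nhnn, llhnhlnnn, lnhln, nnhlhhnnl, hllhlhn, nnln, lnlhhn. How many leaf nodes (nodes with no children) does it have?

A leaf is a node with no children — equivalently, the end of a word that is not a proper prefix of any other stored word.
Those words: "hllhlhn", "llhnhlnnn", "lnhln", "lnlhhn", "nhnn", "nnhlhhnnl", "nnln"
Leaf count: 7

7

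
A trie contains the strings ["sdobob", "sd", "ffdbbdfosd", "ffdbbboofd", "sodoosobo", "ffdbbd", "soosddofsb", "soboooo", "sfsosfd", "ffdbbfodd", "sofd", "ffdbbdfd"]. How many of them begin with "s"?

Traverse to the node for "s", then collect every word in that subtree.
Matches: "sd", "sdobob", "sfsosfd", "soboooo", "sodoosobo", "sofd", "soosddofsb"
Count: 7

7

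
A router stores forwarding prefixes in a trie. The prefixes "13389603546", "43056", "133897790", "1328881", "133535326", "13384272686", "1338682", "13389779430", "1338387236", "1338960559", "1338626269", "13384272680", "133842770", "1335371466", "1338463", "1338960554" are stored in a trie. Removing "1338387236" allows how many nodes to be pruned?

Walk "1338387236" from the leaf back toward the root, removing each node that no remaining word uses.
The suffix "387236" (6 nodes) is used only by "1338387236"; the node for "1338" still has the child "9", so pruning stops there.
Nodes removed: 6

6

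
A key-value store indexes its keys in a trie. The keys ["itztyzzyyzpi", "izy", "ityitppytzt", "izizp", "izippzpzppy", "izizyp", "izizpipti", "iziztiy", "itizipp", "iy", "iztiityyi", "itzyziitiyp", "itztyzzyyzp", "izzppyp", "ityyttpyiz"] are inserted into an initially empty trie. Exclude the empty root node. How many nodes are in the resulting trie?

76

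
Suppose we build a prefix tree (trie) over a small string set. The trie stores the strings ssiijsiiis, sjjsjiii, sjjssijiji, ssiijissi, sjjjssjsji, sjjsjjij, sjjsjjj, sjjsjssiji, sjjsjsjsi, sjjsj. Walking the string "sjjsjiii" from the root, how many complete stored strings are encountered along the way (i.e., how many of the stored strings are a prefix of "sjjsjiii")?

Walk "sjjsjiii" from the root; an end-of-word marker is hit whenever a stored word is a prefix of "sjjsjiii".
Prefixes of the query that are stored words: "sjjsj", "sjjsjiii"
Count: 2

2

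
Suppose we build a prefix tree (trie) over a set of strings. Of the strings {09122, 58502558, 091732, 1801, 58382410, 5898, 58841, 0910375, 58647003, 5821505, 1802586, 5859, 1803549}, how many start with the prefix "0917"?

Filter for entries beginning with "0917":
Matches: "091732"
Count: 1

1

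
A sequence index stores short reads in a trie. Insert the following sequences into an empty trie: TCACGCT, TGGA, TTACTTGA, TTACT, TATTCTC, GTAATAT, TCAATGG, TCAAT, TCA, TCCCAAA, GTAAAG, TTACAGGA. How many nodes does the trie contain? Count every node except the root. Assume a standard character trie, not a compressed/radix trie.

45

Trace insertions, counting only characters that open a new branch:
  "TCACGCT" → 7 new (T, C, A, C, G, C, T)
  "TGGA" → prefix "T" already present; 3 new (G, G, A)
  "TTACTTGA" → prefix "T" already present; 7 new (T, A, C, T, T, G, A)
  "TTACT" → prefix "TTACT" already present; 0 new (none)
  "TATTCTC" → prefix "T" already present; 6 new (A, T, T, C, T, C)
  "GTAATAT" → 7 new (G, T, A, A, T, A, T)
  "TCAATGG" → prefix "TCA" already present; 4 new (A, T, G, G)
  "TCAAT" → prefix "TCAAT" already present; 0 new (none)
  "TCA" → prefix "TCA" already present; 0 new (none)
  "TCCCAAA" → prefix "TC" already present; 5 new (C, C, A, A, A)
  "GTAAAG" → prefix "GTAA" already present; 2 new (A, G)
  "TTACAGGA" → prefix "TTAC" already present; 4 new (A, G, G, A)
Total nodes = 7 + 3 + 7 + 0 + 6 + 7 + 4 + 0 + 0 + 5 + 2 + 4 = 45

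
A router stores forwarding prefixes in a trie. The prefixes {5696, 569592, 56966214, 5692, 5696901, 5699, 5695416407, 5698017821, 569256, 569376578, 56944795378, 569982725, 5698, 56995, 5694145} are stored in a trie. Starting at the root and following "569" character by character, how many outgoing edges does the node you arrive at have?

The children of the "569" node are the distinct next characters among strings starting with "569".
Distinct next characters after "569": 2, 3, 4, 5, 6, 8, 9.
That node has 7 child edges.

7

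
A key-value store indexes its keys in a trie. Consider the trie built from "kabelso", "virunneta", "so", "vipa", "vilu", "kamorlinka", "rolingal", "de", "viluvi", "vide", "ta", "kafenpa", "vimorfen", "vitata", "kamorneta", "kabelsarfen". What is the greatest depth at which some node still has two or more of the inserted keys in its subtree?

Look for the deepest trie node that still has at least two words in its subtree.
e.g. "kabelsarfen" and "kabelso" share the prefix "kabels" of length 6; no pair shares a longer one.
Longest shared-prefix length: 6

6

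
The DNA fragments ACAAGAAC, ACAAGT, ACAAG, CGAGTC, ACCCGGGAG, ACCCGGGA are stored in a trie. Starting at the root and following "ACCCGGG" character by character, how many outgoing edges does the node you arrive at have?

1

The children of the "ACCCGGG" node are the distinct next characters among strings starting with "ACCCGGG".
Distinct next characters after "ACCCGGG": A.
That node has 1 child edge.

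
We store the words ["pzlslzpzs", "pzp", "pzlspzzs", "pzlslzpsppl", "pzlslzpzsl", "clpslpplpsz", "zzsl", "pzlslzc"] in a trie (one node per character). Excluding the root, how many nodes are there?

35

Count nodes per top-level branch (shared prefixes stored once):
  'c'-branch (clpslpplpsz): 11 nodes
  'p'-branch (pzlslzc, pzlslzpsppl, pzlslzpzs, pzlslzpzsl, pzlspzzs, pzp): 20 nodes
  'z'-branch (zzsl): 4 nodes
Sum: 35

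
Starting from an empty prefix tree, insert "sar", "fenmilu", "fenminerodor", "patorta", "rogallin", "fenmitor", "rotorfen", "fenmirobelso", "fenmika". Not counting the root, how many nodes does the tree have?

Trace insertions, counting only characters that open a new branch:
  "sar" → 3 new (s, a, r)
  "fenmilu" → 7 new (f, e, n, m, i, l, u)
  "fenminerodor" → prefix "fenmi" already present; 7 new (n, e, r, o, d, o, r)
  "patorta" → 7 new (p, a, t, o, r, t, a)
  "rogallin" → 8 new (r, o, g, a, l, l, i, n)
  "fenmitor" → prefix "fenmi" already present; 3 new (t, o, r)
  "rotorfen" → prefix "ro" already present; 6 new (t, o, r, f, e, n)
  "fenmirobelso" → prefix "fenmi" already present; 7 new (r, o, b, e, l, s, o)
  "fenmika" → prefix "fenmi" already present; 2 new (k, a)
Total nodes = 3 + 7 + 7 + 7 + 8 + 3 + 6 + 7 + 2 = 50

50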